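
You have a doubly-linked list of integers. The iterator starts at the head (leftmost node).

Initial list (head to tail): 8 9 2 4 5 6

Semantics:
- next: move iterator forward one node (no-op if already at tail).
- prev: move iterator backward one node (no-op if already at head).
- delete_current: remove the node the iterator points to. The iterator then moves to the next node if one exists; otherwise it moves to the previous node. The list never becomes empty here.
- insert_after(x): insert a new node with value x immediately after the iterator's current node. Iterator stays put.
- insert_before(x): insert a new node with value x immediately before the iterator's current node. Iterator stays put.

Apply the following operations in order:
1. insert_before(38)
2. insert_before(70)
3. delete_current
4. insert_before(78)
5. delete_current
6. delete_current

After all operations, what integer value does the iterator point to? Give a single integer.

After 1 (insert_before(38)): list=[38, 8, 9, 2, 4, 5, 6] cursor@8
After 2 (insert_before(70)): list=[38, 70, 8, 9, 2, 4, 5, 6] cursor@8
After 3 (delete_current): list=[38, 70, 9, 2, 4, 5, 6] cursor@9
After 4 (insert_before(78)): list=[38, 70, 78, 9, 2, 4, 5, 6] cursor@9
After 5 (delete_current): list=[38, 70, 78, 2, 4, 5, 6] cursor@2
After 6 (delete_current): list=[38, 70, 78, 4, 5, 6] cursor@4

Answer: 4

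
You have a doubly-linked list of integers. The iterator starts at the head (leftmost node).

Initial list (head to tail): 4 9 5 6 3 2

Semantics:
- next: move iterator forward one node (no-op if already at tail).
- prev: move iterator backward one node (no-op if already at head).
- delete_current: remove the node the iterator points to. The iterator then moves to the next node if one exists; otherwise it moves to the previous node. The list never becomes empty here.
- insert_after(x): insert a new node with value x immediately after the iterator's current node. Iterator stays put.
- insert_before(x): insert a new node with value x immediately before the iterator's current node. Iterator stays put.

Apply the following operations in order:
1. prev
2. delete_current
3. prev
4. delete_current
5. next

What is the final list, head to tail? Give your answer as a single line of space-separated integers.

After 1 (prev): list=[4, 9, 5, 6, 3, 2] cursor@4
After 2 (delete_current): list=[9, 5, 6, 3, 2] cursor@9
After 3 (prev): list=[9, 5, 6, 3, 2] cursor@9
After 4 (delete_current): list=[5, 6, 3, 2] cursor@5
After 5 (next): list=[5, 6, 3, 2] cursor@6

Answer: 5 6 3 2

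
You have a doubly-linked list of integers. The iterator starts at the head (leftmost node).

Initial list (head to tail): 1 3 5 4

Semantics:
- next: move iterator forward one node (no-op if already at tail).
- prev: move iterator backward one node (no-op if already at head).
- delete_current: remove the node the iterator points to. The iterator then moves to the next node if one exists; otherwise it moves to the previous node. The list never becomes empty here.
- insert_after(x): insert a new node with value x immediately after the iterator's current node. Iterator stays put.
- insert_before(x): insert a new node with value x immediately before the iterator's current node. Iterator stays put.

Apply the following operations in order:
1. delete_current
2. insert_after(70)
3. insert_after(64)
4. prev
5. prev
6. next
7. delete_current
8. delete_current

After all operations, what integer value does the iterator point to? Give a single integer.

After 1 (delete_current): list=[3, 5, 4] cursor@3
After 2 (insert_after(70)): list=[3, 70, 5, 4] cursor@3
After 3 (insert_after(64)): list=[3, 64, 70, 5, 4] cursor@3
After 4 (prev): list=[3, 64, 70, 5, 4] cursor@3
After 5 (prev): list=[3, 64, 70, 5, 4] cursor@3
After 6 (next): list=[3, 64, 70, 5, 4] cursor@64
After 7 (delete_current): list=[3, 70, 5, 4] cursor@70
After 8 (delete_current): list=[3, 5, 4] cursor@5

Answer: 5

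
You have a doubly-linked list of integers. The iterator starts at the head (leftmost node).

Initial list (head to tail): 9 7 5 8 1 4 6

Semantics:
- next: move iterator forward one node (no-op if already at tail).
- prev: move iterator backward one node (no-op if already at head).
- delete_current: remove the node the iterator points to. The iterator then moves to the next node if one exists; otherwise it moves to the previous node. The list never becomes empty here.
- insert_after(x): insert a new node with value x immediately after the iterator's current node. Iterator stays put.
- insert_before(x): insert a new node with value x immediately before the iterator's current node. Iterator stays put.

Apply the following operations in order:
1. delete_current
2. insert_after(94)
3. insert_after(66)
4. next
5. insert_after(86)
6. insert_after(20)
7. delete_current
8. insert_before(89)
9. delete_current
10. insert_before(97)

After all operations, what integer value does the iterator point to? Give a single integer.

Answer: 86

Derivation:
After 1 (delete_current): list=[7, 5, 8, 1, 4, 6] cursor@7
After 2 (insert_after(94)): list=[7, 94, 5, 8, 1, 4, 6] cursor@7
After 3 (insert_after(66)): list=[7, 66, 94, 5, 8, 1, 4, 6] cursor@7
After 4 (next): list=[7, 66, 94, 5, 8, 1, 4, 6] cursor@66
After 5 (insert_after(86)): list=[7, 66, 86, 94, 5, 8, 1, 4, 6] cursor@66
After 6 (insert_after(20)): list=[7, 66, 20, 86, 94, 5, 8, 1, 4, 6] cursor@66
After 7 (delete_current): list=[7, 20, 86, 94, 5, 8, 1, 4, 6] cursor@20
After 8 (insert_before(89)): list=[7, 89, 20, 86, 94, 5, 8, 1, 4, 6] cursor@20
After 9 (delete_current): list=[7, 89, 86, 94, 5, 8, 1, 4, 6] cursor@86
After 10 (insert_before(97)): list=[7, 89, 97, 86, 94, 5, 8, 1, 4, 6] cursor@86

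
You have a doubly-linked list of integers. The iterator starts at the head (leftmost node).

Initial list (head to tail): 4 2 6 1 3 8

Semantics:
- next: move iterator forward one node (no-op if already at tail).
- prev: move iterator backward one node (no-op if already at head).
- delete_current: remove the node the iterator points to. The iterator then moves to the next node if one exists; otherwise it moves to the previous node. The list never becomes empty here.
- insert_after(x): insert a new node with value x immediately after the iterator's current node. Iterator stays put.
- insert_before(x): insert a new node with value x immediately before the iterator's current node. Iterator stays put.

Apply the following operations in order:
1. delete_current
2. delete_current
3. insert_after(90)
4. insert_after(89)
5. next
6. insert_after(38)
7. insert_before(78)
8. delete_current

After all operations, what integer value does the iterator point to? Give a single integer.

Answer: 38

Derivation:
After 1 (delete_current): list=[2, 6, 1, 3, 8] cursor@2
After 2 (delete_current): list=[6, 1, 3, 8] cursor@6
After 3 (insert_after(90)): list=[6, 90, 1, 3, 8] cursor@6
After 4 (insert_after(89)): list=[6, 89, 90, 1, 3, 8] cursor@6
After 5 (next): list=[6, 89, 90, 1, 3, 8] cursor@89
After 6 (insert_after(38)): list=[6, 89, 38, 90, 1, 3, 8] cursor@89
After 7 (insert_before(78)): list=[6, 78, 89, 38, 90, 1, 3, 8] cursor@89
After 8 (delete_current): list=[6, 78, 38, 90, 1, 3, 8] cursor@38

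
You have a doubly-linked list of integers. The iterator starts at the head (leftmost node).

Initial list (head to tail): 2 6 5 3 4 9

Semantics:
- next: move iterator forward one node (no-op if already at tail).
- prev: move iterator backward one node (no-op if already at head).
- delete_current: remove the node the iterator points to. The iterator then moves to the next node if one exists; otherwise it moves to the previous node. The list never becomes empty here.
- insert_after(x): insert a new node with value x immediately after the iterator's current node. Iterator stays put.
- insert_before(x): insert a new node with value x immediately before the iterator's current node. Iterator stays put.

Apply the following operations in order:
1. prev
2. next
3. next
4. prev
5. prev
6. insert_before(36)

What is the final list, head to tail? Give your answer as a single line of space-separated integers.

After 1 (prev): list=[2, 6, 5, 3, 4, 9] cursor@2
After 2 (next): list=[2, 6, 5, 3, 4, 9] cursor@6
After 3 (next): list=[2, 6, 5, 3, 4, 9] cursor@5
After 4 (prev): list=[2, 6, 5, 3, 4, 9] cursor@6
After 5 (prev): list=[2, 6, 5, 3, 4, 9] cursor@2
After 6 (insert_before(36)): list=[36, 2, 6, 5, 3, 4, 9] cursor@2

Answer: 36 2 6 5 3 4 9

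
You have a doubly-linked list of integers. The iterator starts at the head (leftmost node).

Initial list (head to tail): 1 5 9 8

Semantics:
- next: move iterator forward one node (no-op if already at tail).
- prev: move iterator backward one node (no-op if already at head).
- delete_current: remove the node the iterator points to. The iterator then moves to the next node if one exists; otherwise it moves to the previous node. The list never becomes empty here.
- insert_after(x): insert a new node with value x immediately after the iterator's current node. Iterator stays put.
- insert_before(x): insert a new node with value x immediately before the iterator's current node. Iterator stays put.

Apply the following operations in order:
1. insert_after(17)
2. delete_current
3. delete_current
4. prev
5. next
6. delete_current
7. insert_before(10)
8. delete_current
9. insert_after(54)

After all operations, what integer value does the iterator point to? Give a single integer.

After 1 (insert_after(17)): list=[1, 17, 5, 9, 8] cursor@1
After 2 (delete_current): list=[17, 5, 9, 8] cursor@17
After 3 (delete_current): list=[5, 9, 8] cursor@5
After 4 (prev): list=[5, 9, 8] cursor@5
After 5 (next): list=[5, 9, 8] cursor@9
After 6 (delete_current): list=[5, 8] cursor@8
After 7 (insert_before(10)): list=[5, 10, 8] cursor@8
After 8 (delete_current): list=[5, 10] cursor@10
After 9 (insert_after(54)): list=[5, 10, 54] cursor@10

Answer: 10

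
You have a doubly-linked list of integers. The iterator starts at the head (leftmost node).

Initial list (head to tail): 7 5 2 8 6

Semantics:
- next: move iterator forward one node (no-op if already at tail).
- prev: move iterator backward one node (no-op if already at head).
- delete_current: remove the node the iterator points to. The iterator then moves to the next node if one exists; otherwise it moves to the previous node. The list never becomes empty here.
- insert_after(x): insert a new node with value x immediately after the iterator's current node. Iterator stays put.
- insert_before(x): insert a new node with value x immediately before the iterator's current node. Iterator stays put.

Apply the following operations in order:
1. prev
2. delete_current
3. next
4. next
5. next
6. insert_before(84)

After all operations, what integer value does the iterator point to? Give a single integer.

Answer: 6

Derivation:
After 1 (prev): list=[7, 5, 2, 8, 6] cursor@7
After 2 (delete_current): list=[5, 2, 8, 6] cursor@5
After 3 (next): list=[5, 2, 8, 6] cursor@2
After 4 (next): list=[5, 2, 8, 6] cursor@8
After 5 (next): list=[5, 2, 8, 6] cursor@6
After 6 (insert_before(84)): list=[5, 2, 8, 84, 6] cursor@6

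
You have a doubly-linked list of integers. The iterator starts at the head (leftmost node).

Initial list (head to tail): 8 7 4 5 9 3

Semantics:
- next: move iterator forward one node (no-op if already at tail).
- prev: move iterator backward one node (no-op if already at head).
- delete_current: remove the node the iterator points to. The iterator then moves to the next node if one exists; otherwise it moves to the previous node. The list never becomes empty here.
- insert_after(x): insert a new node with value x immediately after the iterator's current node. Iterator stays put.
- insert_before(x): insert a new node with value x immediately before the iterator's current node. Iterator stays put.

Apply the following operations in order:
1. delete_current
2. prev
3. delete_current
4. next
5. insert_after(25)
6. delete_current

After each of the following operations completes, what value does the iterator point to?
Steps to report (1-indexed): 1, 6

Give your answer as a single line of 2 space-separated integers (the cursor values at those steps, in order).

After 1 (delete_current): list=[7, 4, 5, 9, 3] cursor@7
After 2 (prev): list=[7, 4, 5, 9, 3] cursor@7
After 3 (delete_current): list=[4, 5, 9, 3] cursor@4
After 4 (next): list=[4, 5, 9, 3] cursor@5
After 5 (insert_after(25)): list=[4, 5, 25, 9, 3] cursor@5
After 6 (delete_current): list=[4, 25, 9, 3] cursor@25

Answer: 7 25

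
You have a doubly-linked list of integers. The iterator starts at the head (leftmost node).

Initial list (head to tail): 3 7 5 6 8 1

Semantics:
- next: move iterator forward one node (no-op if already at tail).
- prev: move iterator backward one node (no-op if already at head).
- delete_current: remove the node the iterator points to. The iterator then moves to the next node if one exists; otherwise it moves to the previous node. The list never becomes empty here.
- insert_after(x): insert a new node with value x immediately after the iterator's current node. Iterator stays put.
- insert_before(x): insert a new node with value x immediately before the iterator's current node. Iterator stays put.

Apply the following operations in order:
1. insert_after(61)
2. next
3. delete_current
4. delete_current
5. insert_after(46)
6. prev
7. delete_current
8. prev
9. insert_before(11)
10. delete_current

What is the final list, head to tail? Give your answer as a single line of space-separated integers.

After 1 (insert_after(61)): list=[3, 61, 7, 5, 6, 8, 1] cursor@3
After 2 (next): list=[3, 61, 7, 5, 6, 8, 1] cursor@61
After 3 (delete_current): list=[3, 7, 5, 6, 8, 1] cursor@7
After 4 (delete_current): list=[3, 5, 6, 8, 1] cursor@5
After 5 (insert_after(46)): list=[3, 5, 46, 6, 8, 1] cursor@5
After 6 (prev): list=[3, 5, 46, 6, 8, 1] cursor@3
After 7 (delete_current): list=[5, 46, 6, 8, 1] cursor@5
After 8 (prev): list=[5, 46, 6, 8, 1] cursor@5
After 9 (insert_before(11)): list=[11, 5, 46, 6, 8, 1] cursor@5
After 10 (delete_current): list=[11, 46, 6, 8, 1] cursor@46

Answer: 11 46 6 8 1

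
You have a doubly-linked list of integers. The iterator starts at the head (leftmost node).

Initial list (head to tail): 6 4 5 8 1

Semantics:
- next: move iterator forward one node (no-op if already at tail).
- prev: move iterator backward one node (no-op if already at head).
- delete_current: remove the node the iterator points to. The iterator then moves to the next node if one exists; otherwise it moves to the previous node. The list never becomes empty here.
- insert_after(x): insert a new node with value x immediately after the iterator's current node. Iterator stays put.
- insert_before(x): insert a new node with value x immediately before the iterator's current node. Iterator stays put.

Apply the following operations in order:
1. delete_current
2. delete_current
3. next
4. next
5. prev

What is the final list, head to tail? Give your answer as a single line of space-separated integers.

After 1 (delete_current): list=[4, 5, 8, 1] cursor@4
After 2 (delete_current): list=[5, 8, 1] cursor@5
After 3 (next): list=[5, 8, 1] cursor@8
After 4 (next): list=[5, 8, 1] cursor@1
After 5 (prev): list=[5, 8, 1] cursor@8

Answer: 5 8 1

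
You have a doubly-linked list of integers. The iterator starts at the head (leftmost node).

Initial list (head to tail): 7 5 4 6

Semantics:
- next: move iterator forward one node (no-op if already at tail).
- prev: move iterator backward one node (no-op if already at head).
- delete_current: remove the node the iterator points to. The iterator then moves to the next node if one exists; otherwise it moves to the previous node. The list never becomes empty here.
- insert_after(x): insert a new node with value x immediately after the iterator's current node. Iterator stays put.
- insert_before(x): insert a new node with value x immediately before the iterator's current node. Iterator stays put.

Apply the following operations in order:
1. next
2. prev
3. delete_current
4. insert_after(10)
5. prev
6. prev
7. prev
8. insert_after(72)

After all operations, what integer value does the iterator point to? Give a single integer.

Answer: 5

Derivation:
After 1 (next): list=[7, 5, 4, 6] cursor@5
After 2 (prev): list=[7, 5, 4, 6] cursor@7
After 3 (delete_current): list=[5, 4, 6] cursor@5
After 4 (insert_after(10)): list=[5, 10, 4, 6] cursor@5
After 5 (prev): list=[5, 10, 4, 6] cursor@5
After 6 (prev): list=[5, 10, 4, 6] cursor@5
After 7 (prev): list=[5, 10, 4, 6] cursor@5
After 8 (insert_after(72)): list=[5, 72, 10, 4, 6] cursor@5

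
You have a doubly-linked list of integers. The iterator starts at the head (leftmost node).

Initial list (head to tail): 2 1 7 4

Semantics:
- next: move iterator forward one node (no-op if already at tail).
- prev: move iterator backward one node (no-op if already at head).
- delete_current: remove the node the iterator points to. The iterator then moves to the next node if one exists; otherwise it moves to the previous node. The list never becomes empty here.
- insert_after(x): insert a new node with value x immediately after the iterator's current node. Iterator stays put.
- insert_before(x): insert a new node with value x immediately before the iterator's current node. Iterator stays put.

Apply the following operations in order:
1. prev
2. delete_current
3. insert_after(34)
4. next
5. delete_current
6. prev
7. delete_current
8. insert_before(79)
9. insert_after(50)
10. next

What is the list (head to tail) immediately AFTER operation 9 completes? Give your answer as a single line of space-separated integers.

After 1 (prev): list=[2, 1, 7, 4] cursor@2
After 2 (delete_current): list=[1, 7, 4] cursor@1
After 3 (insert_after(34)): list=[1, 34, 7, 4] cursor@1
After 4 (next): list=[1, 34, 7, 4] cursor@34
After 5 (delete_current): list=[1, 7, 4] cursor@7
After 6 (prev): list=[1, 7, 4] cursor@1
After 7 (delete_current): list=[7, 4] cursor@7
After 8 (insert_before(79)): list=[79, 7, 4] cursor@7
After 9 (insert_after(50)): list=[79, 7, 50, 4] cursor@7

Answer: 79 7 50 4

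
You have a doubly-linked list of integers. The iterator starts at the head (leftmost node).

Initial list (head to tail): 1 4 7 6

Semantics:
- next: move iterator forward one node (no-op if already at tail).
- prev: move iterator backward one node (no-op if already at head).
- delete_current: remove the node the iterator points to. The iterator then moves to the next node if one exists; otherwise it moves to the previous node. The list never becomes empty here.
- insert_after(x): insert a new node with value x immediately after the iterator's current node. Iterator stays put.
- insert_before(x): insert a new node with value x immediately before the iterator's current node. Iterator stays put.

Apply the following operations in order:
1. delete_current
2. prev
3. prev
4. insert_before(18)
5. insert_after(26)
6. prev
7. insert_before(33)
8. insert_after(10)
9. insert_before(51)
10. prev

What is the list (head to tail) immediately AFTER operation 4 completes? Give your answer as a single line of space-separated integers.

After 1 (delete_current): list=[4, 7, 6] cursor@4
After 2 (prev): list=[4, 7, 6] cursor@4
After 3 (prev): list=[4, 7, 6] cursor@4
After 4 (insert_before(18)): list=[18, 4, 7, 6] cursor@4

Answer: 18 4 7 6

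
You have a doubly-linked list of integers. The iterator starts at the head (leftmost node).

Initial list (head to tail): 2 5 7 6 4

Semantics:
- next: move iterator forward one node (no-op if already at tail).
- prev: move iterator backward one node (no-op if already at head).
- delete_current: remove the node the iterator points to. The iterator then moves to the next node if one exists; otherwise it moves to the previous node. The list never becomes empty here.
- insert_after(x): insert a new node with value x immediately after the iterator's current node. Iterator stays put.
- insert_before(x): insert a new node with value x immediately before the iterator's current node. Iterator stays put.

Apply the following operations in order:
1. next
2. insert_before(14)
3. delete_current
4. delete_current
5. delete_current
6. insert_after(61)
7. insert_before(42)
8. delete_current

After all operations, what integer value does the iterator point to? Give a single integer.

After 1 (next): list=[2, 5, 7, 6, 4] cursor@5
After 2 (insert_before(14)): list=[2, 14, 5, 7, 6, 4] cursor@5
After 3 (delete_current): list=[2, 14, 7, 6, 4] cursor@7
After 4 (delete_current): list=[2, 14, 6, 4] cursor@6
After 5 (delete_current): list=[2, 14, 4] cursor@4
After 6 (insert_after(61)): list=[2, 14, 4, 61] cursor@4
After 7 (insert_before(42)): list=[2, 14, 42, 4, 61] cursor@4
After 8 (delete_current): list=[2, 14, 42, 61] cursor@61

Answer: 61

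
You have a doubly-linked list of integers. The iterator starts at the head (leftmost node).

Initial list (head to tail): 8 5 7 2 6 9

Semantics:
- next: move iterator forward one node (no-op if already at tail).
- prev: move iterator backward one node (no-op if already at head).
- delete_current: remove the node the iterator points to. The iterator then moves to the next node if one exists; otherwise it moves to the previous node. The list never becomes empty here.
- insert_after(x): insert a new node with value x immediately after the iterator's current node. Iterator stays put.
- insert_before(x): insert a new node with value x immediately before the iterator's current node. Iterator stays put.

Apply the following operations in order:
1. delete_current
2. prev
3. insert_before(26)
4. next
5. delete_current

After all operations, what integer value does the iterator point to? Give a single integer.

Answer: 2

Derivation:
After 1 (delete_current): list=[5, 7, 2, 6, 9] cursor@5
After 2 (prev): list=[5, 7, 2, 6, 9] cursor@5
After 3 (insert_before(26)): list=[26, 5, 7, 2, 6, 9] cursor@5
After 4 (next): list=[26, 5, 7, 2, 6, 9] cursor@7
After 5 (delete_current): list=[26, 5, 2, 6, 9] cursor@2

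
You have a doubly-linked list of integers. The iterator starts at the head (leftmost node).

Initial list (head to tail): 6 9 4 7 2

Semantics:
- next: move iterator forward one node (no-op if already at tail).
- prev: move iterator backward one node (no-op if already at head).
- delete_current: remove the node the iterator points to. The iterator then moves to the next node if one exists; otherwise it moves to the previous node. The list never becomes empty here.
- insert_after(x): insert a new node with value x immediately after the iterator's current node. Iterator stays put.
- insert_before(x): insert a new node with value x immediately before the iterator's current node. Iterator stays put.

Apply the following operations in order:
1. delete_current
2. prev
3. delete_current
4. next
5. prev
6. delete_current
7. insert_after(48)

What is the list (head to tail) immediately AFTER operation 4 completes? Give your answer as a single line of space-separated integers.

Answer: 4 7 2

Derivation:
After 1 (delete_current): list=[9, 4, 7, 2] cursor@9
After 2 (prev): list=[9, 4, 7, 2] cursor@9
After 3 (delete_current): list=[4, 7, 2] cursor@4
After 4 (next): list=[4, 7, 2] cursor@7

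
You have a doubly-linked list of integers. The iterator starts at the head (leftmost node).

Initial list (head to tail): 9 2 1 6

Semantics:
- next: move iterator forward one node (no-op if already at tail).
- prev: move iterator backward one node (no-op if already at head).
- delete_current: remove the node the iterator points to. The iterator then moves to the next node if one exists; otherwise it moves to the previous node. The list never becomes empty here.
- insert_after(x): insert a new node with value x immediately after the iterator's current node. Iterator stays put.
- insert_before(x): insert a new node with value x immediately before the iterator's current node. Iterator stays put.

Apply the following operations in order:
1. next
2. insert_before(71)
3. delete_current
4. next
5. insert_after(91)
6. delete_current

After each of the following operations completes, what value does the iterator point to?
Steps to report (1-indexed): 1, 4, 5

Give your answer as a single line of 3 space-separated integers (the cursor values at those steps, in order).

After 1 (next): list=[9, 2, 1, 6] cursor@2
After 2 (insert_before(71)): list=[9, 71, 2, 1, 6] cursor@2
After 3 (delete_current): list=[9, 71, 1, 6] cursor@1
After 4 (next): list=[9, 71, 1, 6] cursor@6
After 5 (insert_after(91)): list=[9, 71, 1, 6, 91] cursor@6
After 6 (delete_current): list=[9, 71, 1, 91] cursor@91

Answer: 2 6 6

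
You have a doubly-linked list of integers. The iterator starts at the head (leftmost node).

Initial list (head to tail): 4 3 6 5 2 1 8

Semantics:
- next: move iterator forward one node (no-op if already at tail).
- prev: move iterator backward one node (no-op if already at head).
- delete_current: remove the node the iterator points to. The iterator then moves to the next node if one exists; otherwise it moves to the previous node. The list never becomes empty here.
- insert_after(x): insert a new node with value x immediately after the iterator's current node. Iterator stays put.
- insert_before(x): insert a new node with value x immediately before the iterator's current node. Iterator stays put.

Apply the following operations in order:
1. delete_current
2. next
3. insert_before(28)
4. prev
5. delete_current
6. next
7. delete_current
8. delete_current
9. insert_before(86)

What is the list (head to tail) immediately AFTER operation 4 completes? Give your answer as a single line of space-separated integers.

After 1 (delete_current): list=[3, 6, 5, 2, 1, 8] cursor@3
After 2 (next): list=[3, 6, 5, 2, 1, 8] cursor@6
After 3 (insert_before(28)): list=[3, 28, 6, 5, 2, 1, 8] cursor@6
After 4 (prev): list=[3, 28, 6, 5, 2, 1, 8] cursor@28

Answer: 3 28 6 5 2 1 8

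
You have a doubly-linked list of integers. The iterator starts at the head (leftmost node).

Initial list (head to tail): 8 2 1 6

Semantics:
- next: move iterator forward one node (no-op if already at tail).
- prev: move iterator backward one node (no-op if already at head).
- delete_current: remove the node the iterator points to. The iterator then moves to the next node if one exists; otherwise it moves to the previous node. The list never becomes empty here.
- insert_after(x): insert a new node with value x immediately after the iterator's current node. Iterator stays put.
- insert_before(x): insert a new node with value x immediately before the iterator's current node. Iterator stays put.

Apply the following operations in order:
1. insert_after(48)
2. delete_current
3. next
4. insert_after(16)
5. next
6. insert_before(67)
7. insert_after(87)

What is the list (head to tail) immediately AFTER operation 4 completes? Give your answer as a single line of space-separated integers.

Answer: 48 2 16 1 6

Derivation:
After 1 (insert_after(48)): list=[8, 48, 2, 1, 6] cursor@8
After 2 (delete_current): list=[48, 2, 1, 6] cursor@48
After 3 (next): list=[48, 2, 1, 6] cursor@2
After 4 (insert_after(16)): list=[48, 2, 16, 1, 6] cursor@2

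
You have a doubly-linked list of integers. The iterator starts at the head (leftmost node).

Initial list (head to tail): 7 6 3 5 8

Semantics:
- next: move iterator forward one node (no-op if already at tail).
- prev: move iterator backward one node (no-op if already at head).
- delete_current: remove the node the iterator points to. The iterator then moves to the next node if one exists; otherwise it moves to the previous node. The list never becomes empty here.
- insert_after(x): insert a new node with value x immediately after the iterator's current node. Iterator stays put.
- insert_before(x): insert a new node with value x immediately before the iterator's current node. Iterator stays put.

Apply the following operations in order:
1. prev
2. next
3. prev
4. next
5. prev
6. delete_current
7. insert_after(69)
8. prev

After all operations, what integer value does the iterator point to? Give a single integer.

Answer: 6

Derivation:
After 1 (prev): list=[7, 6, 3, 5, 8] cursor@7
After 2 (next): list=[7, 6, 3, 5, 8] cursor@6
After 3 (prev): list=[7, 6, 3, 5, 8] cursor@7
After 4 (next): list=[7, 6, 3, 5, 8] cursor@6
After 5 (prev): list=[7, 6, 3, 5, 8] cursor@7
After 6 (delete_current): list=[6, 3, 5, 8] cursor@6
After 7 (insert_after(69)): list=[6, 69, 3, 5, 8] cursor@6
After 8 (prev): list=[6, 69, 3, 5, 8] cursor@6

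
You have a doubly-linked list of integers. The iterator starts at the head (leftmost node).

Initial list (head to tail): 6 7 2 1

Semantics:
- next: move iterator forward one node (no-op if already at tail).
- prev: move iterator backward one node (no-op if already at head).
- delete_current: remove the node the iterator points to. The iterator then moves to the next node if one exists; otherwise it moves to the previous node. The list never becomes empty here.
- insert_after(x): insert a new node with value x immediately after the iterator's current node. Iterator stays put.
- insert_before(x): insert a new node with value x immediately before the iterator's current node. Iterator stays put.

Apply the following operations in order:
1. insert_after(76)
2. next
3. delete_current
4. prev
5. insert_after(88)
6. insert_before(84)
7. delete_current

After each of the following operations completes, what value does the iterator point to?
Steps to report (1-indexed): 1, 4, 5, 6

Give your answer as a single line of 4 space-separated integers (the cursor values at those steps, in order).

Answer: 6 6 6 6

Derivation:
After 1 (insert_after(76)): list=[6, 76, 7, 2, 1] cursor@6
After 2 (next): list=[6, 76, 7, 2, 1] cursor@76
After 3 (delete_current): list=[6, 7, 2, 1] cursor@7
After 4 (prev): list=[6, 7, 2, 1] cursor@6
After 5 (insert_after(88)): list=[6, 88, 7, 2, 1] cursor@6
After 6 (insert_before(84)): list=[84, 6, 88, 7, 2, 1] cursor@6
After 7 (delete_current): list=[84, 88, 7, 2, 1] cursor@88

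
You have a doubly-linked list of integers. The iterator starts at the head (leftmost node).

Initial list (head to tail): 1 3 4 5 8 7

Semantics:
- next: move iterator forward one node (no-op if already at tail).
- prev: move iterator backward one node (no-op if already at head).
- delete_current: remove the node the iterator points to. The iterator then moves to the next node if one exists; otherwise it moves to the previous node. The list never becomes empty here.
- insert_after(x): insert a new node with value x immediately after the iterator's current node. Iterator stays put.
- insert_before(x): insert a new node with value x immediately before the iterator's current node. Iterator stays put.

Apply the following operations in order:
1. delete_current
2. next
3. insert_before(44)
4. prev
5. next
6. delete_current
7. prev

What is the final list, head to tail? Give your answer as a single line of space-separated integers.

After 1 (delete_current): list=[3, 4, 5, 8, 7] cursor@3
After 2 (next): list=[3, 4, 5, 8, 7] cursor@4
After 3 (insert_before(44)): list=[3, 44, 4, 5, 8, 7] cursor@4
After 4 (prev): list=[3, 44, 4, 5, 8, 7] cursor@44
After 5 (next): list=[3, 44, 4, 5, 8, 7] cursor@4
After 6 (delete_current): list=[3, 44, 5, 8, 7] cursor@5
After 7 (prev): list=[3, 44, 5, 8, 7] cursor@44

Answer: 3 44 5 8 7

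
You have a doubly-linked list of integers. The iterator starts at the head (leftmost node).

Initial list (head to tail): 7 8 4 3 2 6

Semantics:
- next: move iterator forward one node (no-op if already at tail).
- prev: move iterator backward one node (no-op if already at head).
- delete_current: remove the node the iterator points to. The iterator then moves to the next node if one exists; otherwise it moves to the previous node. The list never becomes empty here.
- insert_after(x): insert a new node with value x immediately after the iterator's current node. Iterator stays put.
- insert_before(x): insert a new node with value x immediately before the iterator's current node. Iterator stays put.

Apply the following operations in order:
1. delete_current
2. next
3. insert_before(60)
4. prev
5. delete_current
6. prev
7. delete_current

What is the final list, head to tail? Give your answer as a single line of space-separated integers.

Answer: 4 3 2 6

Derivation:
After 1 (delete_current): list=[8, 4, 3, 2, 6] cursor@8
After 2 (next): list=[8, 4, 3, 2, 6] cursor@4
After 3 (insert_before(60)): list=[8, 60, 4, 3, 2, 6] cursor@4
After 4 (prev): list=[8, 60, 4, 3, 2, 6] cursor@60
After 5 (delete_current): list=[8, 4, 3, 2, 6] cursor@4
After 6 (prev): list=[8, 4, 3, 2, 6] cursor@8
After 7 (delete_current): list=[4, 3, 2, 6] cursor@4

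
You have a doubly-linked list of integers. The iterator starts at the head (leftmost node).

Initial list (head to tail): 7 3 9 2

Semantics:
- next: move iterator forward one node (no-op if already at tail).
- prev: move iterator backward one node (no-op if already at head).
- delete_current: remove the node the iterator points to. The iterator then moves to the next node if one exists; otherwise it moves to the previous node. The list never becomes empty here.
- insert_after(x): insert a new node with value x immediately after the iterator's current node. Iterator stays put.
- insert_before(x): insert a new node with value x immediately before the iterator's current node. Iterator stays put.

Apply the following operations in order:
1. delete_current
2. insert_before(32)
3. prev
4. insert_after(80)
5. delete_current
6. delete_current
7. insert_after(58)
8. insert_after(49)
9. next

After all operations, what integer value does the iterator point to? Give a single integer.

After 1 (delete_current): list=[3, 9, 2] cursor@3
After 2 (insert_before(32)): list=[32, 3, 9, 2] cursor@3
After 3 (prev): list=[32, 3, 9, 2] cursor@32
After 4 (insert_after(80)): list=[32, 80, 3, 9, 2] cursor@32
After 5 (delete_current): list=[80, 3, 9, 2] cursor@80
After 6 (delete_current): list=[3, 9, 2] cursor@3
After 7 (insert_after(58)): list=[3, 58, 9, 2] cursor@3
After 8 (insert_after(49)): list=[3, 49, 58, 9, 2] cursor@3
After 9 (next): list=[3, 49, 58, 9, 2] cursor@49

Answer: 49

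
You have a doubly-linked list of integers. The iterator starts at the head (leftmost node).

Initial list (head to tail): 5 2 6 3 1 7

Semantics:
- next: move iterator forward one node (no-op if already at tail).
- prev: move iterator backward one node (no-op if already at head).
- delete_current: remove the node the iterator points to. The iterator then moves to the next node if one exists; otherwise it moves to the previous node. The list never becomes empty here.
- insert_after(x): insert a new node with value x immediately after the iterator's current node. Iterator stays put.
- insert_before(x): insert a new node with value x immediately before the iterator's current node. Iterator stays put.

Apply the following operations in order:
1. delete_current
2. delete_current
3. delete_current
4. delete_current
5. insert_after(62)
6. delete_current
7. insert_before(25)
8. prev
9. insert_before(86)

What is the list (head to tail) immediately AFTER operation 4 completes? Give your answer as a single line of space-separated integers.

After 1 (delete_current): list=[2, 6, 3, 1, 7] cursor@2
After 2 (delete_current): list=[6, 3, 1, 7] cursor@6
After 3 (delete_current): list=[3, 1, 7] cursor@3
After 4 (delete_current): list=[1, 7] cursor@1

Answer: 1 7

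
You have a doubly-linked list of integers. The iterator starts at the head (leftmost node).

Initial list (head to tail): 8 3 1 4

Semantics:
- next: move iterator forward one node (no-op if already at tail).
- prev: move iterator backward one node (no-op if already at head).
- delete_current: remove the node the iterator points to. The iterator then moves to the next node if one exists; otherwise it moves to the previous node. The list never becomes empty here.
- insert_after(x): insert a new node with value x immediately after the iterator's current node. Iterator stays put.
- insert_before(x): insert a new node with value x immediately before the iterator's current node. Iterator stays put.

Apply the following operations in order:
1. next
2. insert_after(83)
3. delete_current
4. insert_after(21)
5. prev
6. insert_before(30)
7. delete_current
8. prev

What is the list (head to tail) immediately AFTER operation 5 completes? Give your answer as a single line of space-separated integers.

After 1 (next): list=[8, 3, 1, 4] cursor@3
After 2 (insert_after(83)): list=[8, 3, 83, 1, 4] cursor@3
After 3 (delete_current): list=[8, 83, 1, 4] cursor@83
After 4 (insert_after(21)): list=[8, 83, 21, 1, 4] cursor@83
After 5 (prev): list=[8, 83, 21, 1, 4] cursor@8

Answer: 8 83 21 1 4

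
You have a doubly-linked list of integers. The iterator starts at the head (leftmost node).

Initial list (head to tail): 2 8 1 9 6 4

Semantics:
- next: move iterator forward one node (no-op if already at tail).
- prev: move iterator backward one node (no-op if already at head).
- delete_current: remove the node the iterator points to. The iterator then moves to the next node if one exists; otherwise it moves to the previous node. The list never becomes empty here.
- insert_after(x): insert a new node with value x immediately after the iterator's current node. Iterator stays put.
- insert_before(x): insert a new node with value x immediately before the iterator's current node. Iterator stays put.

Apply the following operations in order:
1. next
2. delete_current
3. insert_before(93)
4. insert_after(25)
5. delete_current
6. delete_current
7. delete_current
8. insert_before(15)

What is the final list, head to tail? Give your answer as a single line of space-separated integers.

Answer: 2 93 15 6 4

Derivation:
After 1 (next): list=[2, 8, 1, 9, 6, 4] cursor@8
After 2 (delete_current): list=[2, 1, 9, 6, 4] cursor@1
After 3 (insert_before(93)): list=[2, 93, 1, 9, 6, 4] cursor@1
After 4 (insert_after(25)): list=[2, 93, 1, 25, 9, 6, 4] cursor@1
After 5 (delete_current): list=[2, 93, 25, 9, 6, 4] cursor@25
After 6 (delete_current): list=[2, 93, 9, 6, 4] cursor@9
After 7 (delete_current): list=[2, 93, 6, 4] cursor@6
After 8 (insert_before(15)): list=[2, 93, 15, 6, 4] cursor@6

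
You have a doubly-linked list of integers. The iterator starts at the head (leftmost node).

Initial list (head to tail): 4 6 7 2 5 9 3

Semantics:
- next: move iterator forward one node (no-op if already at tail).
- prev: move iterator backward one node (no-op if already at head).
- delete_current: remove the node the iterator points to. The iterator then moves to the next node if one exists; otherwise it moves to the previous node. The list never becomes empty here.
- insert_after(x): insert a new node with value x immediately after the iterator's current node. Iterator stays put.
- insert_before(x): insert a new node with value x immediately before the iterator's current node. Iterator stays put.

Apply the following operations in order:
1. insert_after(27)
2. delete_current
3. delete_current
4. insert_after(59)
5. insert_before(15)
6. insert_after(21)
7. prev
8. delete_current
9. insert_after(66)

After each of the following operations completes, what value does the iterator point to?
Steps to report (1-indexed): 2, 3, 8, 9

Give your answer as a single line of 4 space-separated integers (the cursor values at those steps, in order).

Answer: 27 6 6 6

Derivation:
After 1 (insert_after(27)): list=[4, 27, 6, 7, 2, 5, 9, 3] cursor@4
After 2 (delete_current): list=[27, 6, 7, 2, 5, 9, 3] cursor@27
After 3 (delete_current): list=[6, 7, 2, 5, 9, 3] cursor@6
After 4 (insert_after(59)): list=[6, 59, 7, 2, 5, 9, 3] cursor@6
After 5 (insert_before(15)): list=[15, 6, 59, 7, 2, 5, 9, 3] cursor@6
After 6 (insert_after(21)): list=[15, 6, 21, 59, 7, 2, 5, 9, 3] cursor@6
After 7 (prev): list=[15, 6, 21, 59, 7, 2, 5, 9, 3] cursor@15
After 8 (delete_current): list=[6, 21, 59, 7, 2, 5, 9, 3] cursor@6
After 9 (insert_after(66)): list=[6, 66, 21, 59, 7, 2, 5, 9, 3] cursor@6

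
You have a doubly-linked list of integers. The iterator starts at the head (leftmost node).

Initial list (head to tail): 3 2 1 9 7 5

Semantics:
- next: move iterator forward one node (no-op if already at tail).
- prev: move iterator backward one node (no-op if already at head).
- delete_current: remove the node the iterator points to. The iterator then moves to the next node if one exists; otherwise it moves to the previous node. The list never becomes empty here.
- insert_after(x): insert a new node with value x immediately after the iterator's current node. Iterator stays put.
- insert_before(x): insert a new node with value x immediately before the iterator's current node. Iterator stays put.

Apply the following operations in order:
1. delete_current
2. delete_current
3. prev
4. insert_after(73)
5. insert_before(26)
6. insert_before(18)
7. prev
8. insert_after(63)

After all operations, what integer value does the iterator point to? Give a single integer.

After 1 (delete_current): list=[2, 1, 9, 7, 5] cursor@2
After 2 (delete_current): list=[1, 9, 7, 5] cursor@1
After 3 (prev): list=[1, 9, 7, 5] cursor@1
After 4 (insert_after(73)): list=[1, 73, 9, 7, 5] cursor@1
After 5 (insert_before(26)): list=[26, 1, 73, 9, 7, 5] cursor@1
After 6 (insert_before(18)): list=[26, 18, 1, 73, 9, 7, 5] cursor@1
After 7 (prev): list=[26, 18, 1, 73, 9, 7, 5] cursor@18
After 8 (insert_after(63)): list=[26, 18, 63, 1, 73, 9, 7, 5] cursor@18

Answer: 18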